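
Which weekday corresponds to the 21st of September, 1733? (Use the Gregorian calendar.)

Monday

Doomsday rule: the anchor day for the 1700s is Sunday. For year 33: 33÷12 = 2 r 9, and 9÷4 = 2, so 2+9+2 = 13.
Sunday + 13 ≡ Saturday — that's 1733's doomsday.
In September the doomsday date is Sep 5.
Sep 21 is 16 days after Sep 5; 16 mod 7 = 2, so Saturday + 2 = Monday.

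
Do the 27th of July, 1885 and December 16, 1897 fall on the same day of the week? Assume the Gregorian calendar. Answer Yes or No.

From Jul 27, 1885 to Dec 16, 1897 is 4525 days.
4525 mod 7 = 3, so they are different weekdays.
(Jul 27, 1885 is a Monday; Dec 16, 1897 is a Thursday.)

No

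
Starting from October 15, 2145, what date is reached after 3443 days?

+365 (one year) → Oct 15, 2146 (3078 left).
+365 (one year) → Oct 15, 2147 (2713 left).
+366 (one year; includes Feb 29, 2148) → Oct 15, 2148 (2347 left).
+365 (one year) → Oct 15, 2149 (1982 left).
+365 (one year) → Oct 15, 2150 (1617 left).
+365 (one year) → Oct 15, 2151 (1252 left).
+366 (one year; includes Feb 29, 2152) → Oct 15, 2152 (886 left).
+365 (one year) → Oct 15, 2153 (521 left).
+365 (one year) → Oct 15, 2154 (156 left).
Oct has 31 days: +17 → Nov 1, 2154 (139 left).
Nov has 30 days: +30 → Dec 1, 2154 (109 left).
Dec has 31 days: +31 → Jan 1, 2155 (78 left).
Jan has 31 days: +31 → Feb 1, 2155 (47 left).
Feb has 28 days: +28 → Mar 1, 2155 (19 left).
+19 → Mar 20, 2155.

March 20, 2155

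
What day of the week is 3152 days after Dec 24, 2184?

Dec 24, 2184 is a Friday.
3152 mod 7 = 2, so 3152 days after a Friday is Friday + 2 = Sunday.

Sunday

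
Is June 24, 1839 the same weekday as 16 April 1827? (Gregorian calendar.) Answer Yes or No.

Yes

From Apr 16, 1827 to Jun 24, 1839 is 4452 days.
4452 mod 7 = 0, so they are the same weekday.
(Apr 16, 1827 is a Monday; Jun 24, 1839 is a Monday.)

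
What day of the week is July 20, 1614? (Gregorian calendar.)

Sunday

Doomsday rule: the anchor day for the 1600s is Tuesday. For year 14: 14÷12 = 1 r 2, and 2÷4 = 0, so 1+2+0 = 3.
Tuesday + 3 ≡ Friday — that's 1614's doomsday.
In July the doomsday date is Jul 11.
Jul 20 is 9 days after Jul 11; 9 mod 7 = 2, so Friday + 2 = Sunday.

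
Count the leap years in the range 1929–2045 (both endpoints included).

Multiples of 4 in [1929,2045]: 29.
Of those, multiples of 100: 1 (not leap unless ÷400).
Multiples of 400: 1.
Leap years = 29 − 1 + 1 = 29.

29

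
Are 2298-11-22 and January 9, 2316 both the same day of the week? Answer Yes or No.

No

From Nov 22, 2298 to Jan 9, 2316 is 6256 days.
6256 mod 7 = 5, so they are different weekdays.
(Nov 22, 2298 is a Tuesday; Jan 9, 2316 is a Sunday.)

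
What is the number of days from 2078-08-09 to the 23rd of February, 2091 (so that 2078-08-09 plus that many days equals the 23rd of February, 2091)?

Aug 9, 2078 → Aug 9, 2079: 365 days.
Aug 9, 2079 → Aug 9, 2080: 366 days (Feb 29, 2080 is in that span).
Aug 9, 2080 → Aug 9, 2081: 365 days.
Aug 9, 2081 → Aug 9, 2082: 365 days.
Aug 9, 2082 → Aug 9, 2083: 365 days.
Aug 9, 2083 → Aug 9, 2084: 366 days (Feb 29, 2084 is in that span).
Aug 9, 2084 → Aug 9, 2085: 365 days.
Aug 9, 2085 → Aug 9, 2086: 365 days.
Aug 9, 2086 → Aug 9, 2087: 365 days.
Aug 9, 2087 → Aug 9, 2088: 366 days (Feb 29, 2088 is in that span).
Aug 9, 2088 → Aug 9, 2089: 365 days.
Aug 9, 2089 → Aug 9, 2090: 365 days.
Aug 9, 2090 → Sep 9, 2090: 31 days (August has 31).
Sep 9, 2090 → Oct 9, 2090: 30 days (September has 30).
Oct 9, 2090 → Nov 9, 2090: 31 days (October has 31).
Nov 9, 2090 → Dec 9, 2090: 30 days (November has 30).
Dec 9, 2090 → Jan 9, 2091: 31 days (December has 31).
Jan 9, 2091 → Feb 9, 2091: 31 days (January has 31).
Feb 9, 2091 → Feb 23, 2091: 14 days.
Total: 4581 days.

4581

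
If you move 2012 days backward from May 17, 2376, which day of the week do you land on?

Friday

May 17, 2376 is a Monday.
2012 mod 7 = 3, so 2012 days before a Monday is Monday − 3 = Friday.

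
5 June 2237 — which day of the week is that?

Doomsday rule: the anchor day for the 2200s is Friday. For year 37: 37÷12 = 3 r 1, and 1÷4 = 0, so 3+1+0 = 4.
Friday + 4 ≡ Tuesday — that's 2237's doomsday.
In June the doomsday date is Jun 6.
Jun 5 is 1 day before Jun 6; 1 mod 7 = 1, so Tuesday − 1 = Monday.

Monday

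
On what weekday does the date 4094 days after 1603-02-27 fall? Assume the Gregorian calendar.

First find the weekday of Feb 27, 1603. Doomsday rule: the anchor day for the 1600s is Tuesday. For year 03: 3÷12 = 0 r 3, and 3÷4 = 0, so 0+3+0 = 3.
Tuesday + 3 ≡ Friday — that's 1603's doomsday.
In February the doomsday date is Feb 28 (1603 is not a leap year).
Feb 27 is 1 day before Feb 28; 1 mod 7 = 1, so Friday − 1 = Thursday.
4094 mod 7 = 6, so 4094 days after a Thursday is Thursday + 6 = Wednesday.

Wednesday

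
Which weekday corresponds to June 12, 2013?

Wednesday

Doomsday rule: the anchor day for the 2000s is Tuesday. For year 13: 13÷12 = 1 r 1, and 1÷4 = 0, so 1+1+0 = 2.
Tuesday + 2 ≡ Thursday — that's 2013's doomsday.
In June the doomsday date is Jun 6.
Jun 12 is 6 days after Jun 6; 6 mod 7 = 6, so Thursday + 6 = Wednesday.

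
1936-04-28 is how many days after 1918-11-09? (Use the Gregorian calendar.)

6380

Nov 9, 1918 → Nov 9, 1919: 365 days.
Nov 9, 1919 → Nov 9, 1920: 366 days (Feb 29, 1920 is in that span).
Nov 9, 1920 → Nov 9, 1921: 365 days.
Nov 9, 1921 → Nov 9, 1922: 365 days.
Nov 9, 1922 → Nov 9, 1923: 365 days.
Nov 9, 1923 → Nov 9, 1924: 366 days (Feb 29, 1924 is in that span).
Nov 9, 1924 → Nov 9, 1925: 365 days.
Nov 9, 1925 → Nov 9, 1926: 365 days.
Nov 9, 1926 → Nov 9, 1927: 365 days.
Nov 9, 1927 → Nov 9, 1928: 366 days (Feb 29, 1928 is in that span).
Nov 9, 1928 → Nov 9, 1929: 365 days.
Nov 9, 1929 → Nov 9, 1930: 365 days.
Nov 9, 1930 → Nov 9, 1931: 365 days.
Nov 9, 1931 → Nov 9, 1932: 366 days (Feb 29, 1932 is in that span).
Nov 9, 1932 → Nov 9, 1933: 365 days.
Nov 9, 1933 → Nov 9, 1934: 365 days.
Nov 9, 1934 → Nov 9, 1935: 365 days.
Nov 9, 1935 → Dec 9, 1935: 30 days (November has 30).
Dec 9, 1935 → Jan 9, 1936: 31 days (December has 31).
Jan 9, 1936 → Feb 9, 1936: 31 days (January has 31).
Feb 9, 1936 → Mar 9, 1936: 29 days (February has 29).
Mar 9, 1936 → Apr 9, 1936: 31 days (March has 31).
Apr 9, 1936 → Apr 28, 1936: 19 days.
Total: 6380 days.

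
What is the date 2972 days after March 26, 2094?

+365 (one year) → Mar 26, 2095 (2607 left).
+366 (one year; includes Feb 29, 2096) → Mar 26, 2096 (2241 left).
+365 (one year) → Mar 26, 2097 (1876 left).
+365 (one year) → Mar 26, 2098 (1511 left).
+365 (one year) → Mar 26, 2099 (1146 left).
+365 (one year) → Mar 26, 2100 (781 left).
+365 (one year) → Mar 26, 2101 (416 left).
+365 (one year) → Mar 26, 2102 (51 left).
Mar has 31 days: +6 → Apr 1, 2102 (45 left).
Apr has 30 days: +30 → May 1, 2102 (15 left).
+15 → May 16, 2102.

May 16, 2102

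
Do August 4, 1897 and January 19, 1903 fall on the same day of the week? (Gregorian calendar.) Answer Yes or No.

No

From Aug 4, 1897 to Jan 19, 1903 is 1993 days.
1993 mod 7 = 5, so they are different weekdays.
(Aug 4, 1897 is a Wednesday; Jan 19, 1903 is a Monday.)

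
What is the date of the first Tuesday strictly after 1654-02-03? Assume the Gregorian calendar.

February 10, 1654

Feb 3, 1654 is a Tuesday.
From Tuesday to the next Tuesday is 7 days.
Feb 3, 1654 + 7 = Feb 10, 1654.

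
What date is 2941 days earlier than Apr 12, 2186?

−365 (one year) → Apr 12, 2185 (2576 left).
−365 (one year) → Apr 12, 2184 (2211 left).
−366 (one year; includes Feb 29, 2184) → Apr 12, 2183 (1845 left).
−365 (one year) → Apr 12, 2182 (1480 left).
−365 (one year) → Apr 12, 2181 (1115 left).
−365 (one year) → Apr 12, 2180 (750 left).
−366 (one year; includes Feb 29, 2180) → Apr 12, 2179 (384 left).
−12 → Mar 31, 2179 (end of Mar, 31 days; 372 left).
−31 → Feb 28, 2179 (end of Feb, 28 days; 341 left).
−28 → Jan 31, 2179 (end of Jan, 31 days; 313 left).
−31 → Dec 31, 2178 (end of Dec, 31 days; 282 left).
−31 → Nov 30, 2178 (end of Nov, 30 days; 251 left).
−30 → Oct 31, 2178 (end of Oct, 31 days; 221 left).
−31 → Sep 30, 2178 (end of Sep, 30 days; 190 left).
−30 → Aug 31, 2178 (end of Aug, 31 days; 160 left).
−31 → Jul 31, 2178 (end of Jul, 31 days; 129 left).
−31 → Jun 30, 2178 (end of Jun, 30 days; 98 left).
−30 → May 31, 2178 (end of May, 31 days; 68 left).
−31 → Apr 30, 2178 (end of Apr, 30 days; 37 left).
−30 → Mar 31, 2178 (end of Mar, 31 days; 7 left).
−7 → Mar 24, 2178.

March 24, 2178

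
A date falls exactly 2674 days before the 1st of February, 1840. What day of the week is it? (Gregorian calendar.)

Feb 1, 1840 is a Saturday.
2674 mod 7 = 0, so 2674 days before a Saturday is Saturday − 0 = Saturday.

Saturday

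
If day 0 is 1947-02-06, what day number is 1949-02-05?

730

Feb 6, 1947 → Feb 6, 1948: 365 days.
Feb 6, 1948 → Mar 6, 1948: 29 days (February has 29).
Mar 6, 1948 → Apr 6, 1948: 31 days (March has 31).
Apr 6, 1948 → May 6, 1948: 30 days (April has 30).
May 6, 1948 → Jun 6, 1948: 31 days (May has 31).
Jun 6, 1948 → Jul 6, 1948: 30 days (June has 30).
Jul 6, 1948 → Aug 6, 1948: 31 days (July has 31).
Aug 6, 1948 → Sep 6, 1948: 31 days (August has 31).
Sep 6, 1948 → Oct 6, 1948: 30 days (September has 30).
Oct 6, 1948 → Nov 6, 1948: 31 days (October has 31).
Nov 6, 1948 → Dec 6, 1948: 30 days (November has 30).
Dec 6, 1948 → Jan 6, 1949: 31 days (December has 31).
Jan 6, 1949 → Feb 5, 1949: 30 days.
Total: 730 days.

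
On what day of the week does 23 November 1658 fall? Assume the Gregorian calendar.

Doomsday rule: the anchor day for the 1600s is Tuesday. For year 58: 58÷12 = 4 r 10, and 10÷4 = 2, so 4+10+2 = 16.
Tuesday + 16 ≡ Thursday — that's 1658's doomsday.
In November the doomsday date is Nov 7.
Nov 23 is 16 days after Nov 7; 16 mod 7 = 2, so Thursday + 2 = Saturday.

Saturday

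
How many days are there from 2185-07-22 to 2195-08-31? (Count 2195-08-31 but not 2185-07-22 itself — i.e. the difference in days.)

Jul 22, 2185 → Jul 22, 2186: 365 days.
Jul 22, 2186 → Jul 22, 2187: 365 days.
Jul 22, 2187 → Jul 22, 2188: 366 days (Feb 29, 2188 is in that span).
Jul 22, 2188 → Jul 22, 2189: 365 days.
Jul 22, 2189 → Jul 22, 2190: 365 days.
Jul 22, 2190 → Jul 22, 2191: 365 days.
Jul 22, 2191 → Jul 22, 2192: 366 days (Feb 29, 2192 is in that span).
Jul 22, 2192 → Jul 22, 2193: 365 days.
Jul 22, 2193 → Jul 22, 2194: 365 days.
Jul 22, 2194 → Jul 22, 2195: 365 days.
Jul 22, 2195 → Aug 22, 2195: 31 days (July has 31).
Aug 22, 2195 → Aug 31, 2195: 9 days.
Total: 3692 days.

3692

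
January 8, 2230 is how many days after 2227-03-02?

Mar 2, 2227 → Mar 2, 2228: 366 days (Feb 29, 2228 is in that span).
Mar 2, 2228 → Mar 2, 2229: 365 days.
Mar 2, 2229 → Apr 2, 2229: 31 days (March has 31).
Apr 2, 2229 → May 2, 2229: 30 days (April has 30).
May 2, 2229 → Jun 2, 2229: 31 days (May has 31).
Jun 2, 2229 → Jul 2, 2229: 30 days (June has 30).
Jul 2, 2229 → Aug 2, 2229: 31 days (July has 31).
Aug 2, 2229 → Sep 2, 2229: 31 days (August has 31).
Sep 2, 2229 → Oct 2, 2229: 30 days (September has 30).
Oct 2, 2229 → Nov 2, 2229: 31 days (October has 31).
Nov 2, 2229 → Dec 2, 2229: 30 days (November has 30).
Dec 2, 2229 → Jan 2, 2230: 31 days (December has 31).
Jan 2, 2230 → Jan 8, 2230: 6 days.
Total: 1043 days.

1043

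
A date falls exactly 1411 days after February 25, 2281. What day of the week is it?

First find the weekday of Feb 25, 2281. Doomsday rule: the anchor day for the 2200s is Friday. For year 81: 81÷12 = 6 r 9, and 9÷4 = 2, so 6+9+2 = 17.
Friday + 17 ≡ Monday — that's 2281's doomsday.
In February the doomsday date is Feb 28 (2281 is not a leap year).
Feb 25 is 3 days before Feb 28; 3 mod 7 = 3, so Monday − 3 = Friday.
1411 mod 7 = 4, so 1411 days after a Friday is Friday + 4 = Tuesday.

Tuesday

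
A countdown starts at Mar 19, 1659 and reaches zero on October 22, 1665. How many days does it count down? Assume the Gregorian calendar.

Mar 19, 1659 → Mar 19, 1660: 366 days (Feb 29, 1660 is in that span).
Mar 19, 1660 → Mar 19, 1661: 365 days.
Mar 19, 1661 → Mar 19, 1662: 365 days.
Mar 19, 1662 → Mar 19, 1663: 365 days.
Mar 19, 1663 → Mar 19, 1664: 366 days (Feb 29, 1664 is in that span).
Mar 19, 1664 → Mar 19, 1665: 365 days.
Mar 19, 1665 → Apr 19, 1665: 31 days (March has 31).
Apr 19, 1665 → May 19, 1665: 30 days (April has 30).
May 19, 1665 → Jun 19, 1665: 31 days (May has 31).
Jun 19, 1665 → Jul 19, 1665: 30 days (June has 30).
Jul 19, 1665 → Aug 19, 1665: 31 days (July has 31).
Aug 19, 1665 → Sep 19, 1665: 31 days (August has 31).
Sep 19, 1665 → Oct 19, 1665: 30 days (September has 30).
Oct 19, 1665 → Oct 22, 1665: 3 days.
Total: 2409 days.

2409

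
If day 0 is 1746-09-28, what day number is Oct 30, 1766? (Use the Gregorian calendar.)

Sep 28, 1746 → Sep 28, 1747: 365 days.
Sep 28, 1747 → Sep 28, 1748: 366 days (Feb 29, 1748 is in that span).
Sep 28, 1748 → Sep 28, 1749: 365 days.
Sep 28, 1749 → Sep 28, 1750: 365 days.
Sep 28, 1750 → Sep 28, 1751: 365 days.
Sep 28, 1751 → Sep 28, 1752: 366 days (Feb 29, 1752 is in that span).
Sep 28, 1752 → Sep 28, 1753: 365 days.
Sep 28, 1753 → Sep 28, 1754: 365 days.
Sep 28, 1754 → Sep 28, 1755: 365 days.
Sep 28, 1755 → Sep 28, 1756: 366 days (Feb 29, 1756 is in that span).
Sep 28, 1756 → Sep 28, 1757: 365 days.
Sep 28, 1757 → Sep 28, 1758: 365 days.
Sep 28, 1758 → Sep 28, 1759: 365 days.
Sep 28, 1759 → Sep 28, 1760: 366 days (Feb 29, 1760 is in that span).
Sep 28, 1760 → Sep 28, 1761: 365 days.
Sep 28, 1761 → Sep 28, 1762: 365 days.
Sep 28, 1762 → Sep 28, 1763: 365 days.
Sep 28, 1763 → Sep 28, 1764: 366 days (Feb 29, 1764 is in that span).
Sep 28, 1764 → Sep 28, 1765: 365 days.
Sep 28, 1765 → Oct 28, 1765: 30 days (September has 30).
Oct 28, 1765 → Nov 28, 1765: 31 days (October has 31).
Nov 28, 1765 → Dec 28, 1765: 30 days (November has 30).
Dec 28, 1765 → Jan 28, 1766: 31 days (December has 31).
Jan 28, 1766 → Feb 28, 1766: 31 days (January has 31).
Feb 28, 1766 → Mar 28, 1766: 28 days (February has 28).
Mar 28, 1766 → Apr 28, 1766: 31 days (March has 31).
Apr 28, 1766 → May 28, 1766: 30 days (April has 30).
May 28, 1766 → Jun 28, 1766: 31 days (May has 31).
Jun 28, 1766 → Jul 28, 1766: 30 days (June has 30).
Jul 28, 1766 → Aug 28, 1766: 31 days (July has 31).
Aug 28, 1766 → Sep 28, 1766: 31 days (August has 31).
Sep 28, 1766 → Oct 28, 1766: 30 days (September has 30).
Oct 28, 1766 → Oct 30, 1766: 2 days.
Total: 7337 days.

7337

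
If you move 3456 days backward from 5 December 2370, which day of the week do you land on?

Monday

First find the weekday of Dec 5, 2370. Doomsday rule: the anchor day for the 2300s is Wednesday. For year 70: 70÷12 = 5 r 10, and 10÷4 = 2, so 5+10+2 = 17.
Wednesday + 17 ≡ Saturday — that's 2370's doomsday.
In December the doomsday date is Dec 12.
Dec 5 is 7 days before Dec 12; 7 mod 7 = 0, so Saturday − 0 = Saturday.
3456 mod 7 = 5, so 3456 days before a Saturday is Saturday − 5 = Monday.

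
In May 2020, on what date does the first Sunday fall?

May 1, 2020 is a Friday.
The first Sunday is therefore May 3 (2 days later).

May 3, 2020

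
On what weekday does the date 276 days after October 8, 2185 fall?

First find the weekday of Oct 8, 2185. Doomsday rule: the anchor day for the 2100s is Sunday. For year 85: 85÷12 = 7 r 1, and 1÷4 = 0, so 7+1+0 = 8.
Sunday + 8 ≡ Monday — that's 2185's doomsday.
In October the doomsday date is Oct 10.
Oct 8 is 2 days before Oct 10; 2 mod 7 = 2, so Monday − 2 = Saturday.
276 mod 7 = 3, so 276 days after a Saturday is Saturday + 3 = Tuesday.

Tuesday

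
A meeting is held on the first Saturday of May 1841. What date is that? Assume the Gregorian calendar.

May 1, 1841

May 1, 1841 is a Saturday.
The first Saturday is therefore May 1 (same day).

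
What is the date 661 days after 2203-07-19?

May 10, 2205

+366 (one year; includes Feb 29, 2204) → Jul 19, 2204 (295 left).
Jul has 31 days: +13 → Aug 1, 2204 (282 left).
Aug has 31 days: +31 → Sep 1, 2204 (251 left).
Sep has 30 days: +30 → Oct 1, 2204 (221 left).
Oct has 31 days: +31 → Nov 1, 2204 (190 left).
Nov has 30 days: +30 → Dec 1, 2204 (160 left).
Dec has 31 days: +31 → Jan 1, 2205 (129 left).
Jan has 31 days: +31 → Feb 1, 2205 (98 left).
Feb has 28 days: +28 → Mar 1, 2205 (70 left).
Mar has 31 days: +31 → Apr 1, 2205 (39 left).
Apr has 30 days: +30 → May 1, 2205 (9 left).
+9 → May 10, 2205.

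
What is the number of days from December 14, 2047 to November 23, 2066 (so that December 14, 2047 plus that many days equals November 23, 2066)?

Dec 14, 2047 → Dec 14, 2048: 366 days (Feb 29, 2048 is in that span).
Dec 14, 2048 → Dec 14, 2049: 365 days.
Dec 14, 2049 → Dec 14, 2050: 365 days.
Dec 14, 2050 → Dec 14, 2051: 365 days.
Dec 14, 2051 → Dec 14, 2052: 366 days (Feb 29, 2052 is in that span).
Dec 14, 2052 → Dec 14, 2053: 365 days.
Dec 14, 2053 → Dec 14, 2054: 365 days.
Dec 14, 2054 → Dec 14, 2055: 365 days.
Dec 14, 2055 → Dec 14, 2056: 366 days (Feb 29, 2056 is in that span).
Dec 14, 2056 → Dec 14, 2057: 365 days.
Dec 14, 2057 → Dec 14, 2058: 365 days.
Dec 14, 2058 → Dec 14, 2059: 365 days.
Dec 14, 2059 → Dec 14, 2060: 366 days (Feb 29, 2060 is in that span).
Dec 14, 2060 → Dec 14, 2061: 365 days.
Dec 14, 2061 → Dec 14, 2062: 365 days.
Dec 14, 2062 → Dec 14, 2063: 365 days.
Dec 14, 2063 → Dec 14, 2064: 366 days (Feb 29, 2064 is in that span).
Dec 14, 2064 → Dec 14, 2065: 365 days.
Dec 14, 2065 → Jan 14, 2066: 31 days (December has 31).
Jan 14, 2066 → Feb 14, 2066: 31 days (January has 31).
Feb 14, 2066 → Mar 14, 2066: 28 days (February has 28).
Mar 14, 2066 → Apr 14, 2066: 31 days (March has 31).
Apr 14, 2066 → May 14, 2066: 30 days (April has 30).
May 14, 2066 → Jun 14, 2066: 31 days (May has 31).
Jun 14, 2066 → Jul 14, 2066: 30 days (June has 30).
Jul 14, 2066 → Aug 14, 2066: 31 days (July has 31).
Aug 14, 2066 → Sep 14, 2066: 31 days (August has 31).
Sep 14, 2066 → Oct 14, 2066: 30 days (September has 30).
Oct 14, 2066 → Nov 14, 2066: 31 days (October has 31).
Nov 14, 2066 → Nov 23, 2066: 9 days.
Total: 6919 days.

6919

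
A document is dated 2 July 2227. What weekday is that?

Monday

January 1, 2227 is a Monday.
Jan 1, 2227 → Feb 1, 2227: 31 days (January has 31).
Feb 1, 2227 → Mar 1, 2227: 28 days (February has 28).
Mar 1, 2227 → Apr 1, 2227: 31 days (March has 31).
Apr 1, 2227 → May 1, 2227: 30 days (April has 30).
May 1, 2227 → Jun 1, 2227: 31 days (May has 31).
Jun 1, 2227 → Jul 1, 2227: 30 days (June has 30).
Jul 1, 2227 → Jul 2, 2227: 1 days.
Total: 182 days.
182 mod 7 = 0, so Monday + 0 = Monday.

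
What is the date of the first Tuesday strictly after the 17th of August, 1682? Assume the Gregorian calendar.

Aug 17, 1682 is a Monday.
From Monday to the next Tuesday is 1 day.
Aug 17, 1682 + 1 = Aug 18, 1682.

August 18, 1682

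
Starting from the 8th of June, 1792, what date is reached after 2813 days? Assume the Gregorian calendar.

February 20, 1800

+365 (one year) → Jun 8, 1793 (2448 left).
+365 (one year) → Jun 8, 1794 (2083 left).
+365 (one year) → Jun 8, 1795 (1718 left).
+366 (one year; includes Feb 29, 1796) → Jun 8, 1796 (1352 left).
+365 (one year) → Jun 8, 1797 (987 left).
+365 (one year) → Jun 8, 1798 (622 left).
+365 (one year) → Jun 8, 1799 (257 left).
Jun has 30 days: +23 → Jul 1, 1799 (234 left).
Jul has 31 days: +31 → Aug 1, 1799 (203 left).
Aug has 31 days: +31 → Sep 1, 1799 (172 left).
Sep has 30 days: +30 → Oct 1, 1799 (142 left).
Oct has 31 days: +31 → Nov 1, 1799 (111 left).
Nov has 30 days: +30 → Dec 1, 1799 (81 left).
Dec has 31 days: +31 → Jan 1, 1800 (50 left).
Jan has 31 days: +31 → Feb 1, 1800 (19 left).
+19 → Feb 20, 1800.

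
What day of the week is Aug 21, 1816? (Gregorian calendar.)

Wednesday

January 1, 1816 is a Monday.
Jan 1, 1816 → Feb 1, 1816: 31 days (January has 31).
Feb 1, 1816 → Mar 1, 1816: 29 days (February has 29).
Mar 1, 1816 → Apr 1, 1816: 31 days (March has 31).
Apr 1, 1816 → May 1, 1816: 30 days (April has 30).
May 1, 1816 → Jun 1, 1816: 31 days (May has 31).
Jun 1, 1816 → Jul 1, 1816: 30 days (June has 30).
Jul 1, 1816 → Aug 1, 1816: 31 days (July has 31).
Aug 1, 1816 → Aug 21, 1816: 20 days.
Total: 233 days.
233 mod 7 = 2, so Monday + 2 = Wednesday.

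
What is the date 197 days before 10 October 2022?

March 27, 2022

−10 → Sep 30, 2022 (end of Sep, 30 days; 187 left).
−30 → Aug 31, 2022 (end of Aug, 31 days; 157 left).
−31 → Jul 31, 2022 (end of Jul, 31 days; 126 left).
−31 → Jun 30, 2022 (end of Jun, 30 days; 95 left).
−30 → May 31, 2022 (end of May, 31 days; 65 left).
−31 → Apr 30, 2022 (end of Apr, 30 days; 34 left).
−30 → Mar 31, 2022 (end of Mar, 31 days; 4 left).
−4 → Mar 27, 2022.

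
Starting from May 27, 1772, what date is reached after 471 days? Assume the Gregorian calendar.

September 10, 1773

+365 (one year) → May 27, 1773 (106 left).
May has 31 days: +5 → Jun 1, 1773 (101 left).
Jun has 30 days: +30 → Jul 1, 1773 (71 left).
Jul has 31 days: +31 → Aug 1, 1773 (40 left).
Aug has 31 days: +31 → Sep 1, 1773 (9 left).
+9 → Sep 10, 1773.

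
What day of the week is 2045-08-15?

Tuesday

January 1, 2045 is a Sunday.
Jan 1, 2045 → Feb 1, 2045: 31 days (January has 31).
Feb 1, 2045 → Mar 1, 2045: 28 days (February has 28).
Mar 1, 2045 → Apr 1, 2045: 31 days (March has 31).
Apr 1, 2045 → May 1, 2045: 30 days (April has 30).
May 1, 2045 → Jun 1, 2045: 31 days (May has 31).
Jun 1, 2045 → Jul 1, 2045: 30 days (June has 30).
Jul 1, 2045 → Aug 1, 2045: 31 days (July has 31).
Aug 1, 2045 → Aug 15, 2045: 14 days.
Total: 226 days.
226 mod 7 = 2, so Sunday + 2 = Tuesday.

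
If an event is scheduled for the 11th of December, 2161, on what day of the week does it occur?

Friday

Doomsday rule: the anchor day for the 2100s is Sunday. For year 61: 61÷12 = 5 r 1, and 1÷4 = 0, so 5+1+0 = 6.
Sunday + 6 ≡ Saturday — that's 2161's doomsday.
In December the doomsday date is Dec 12.
Dec 11 is 1 day before Dec 12; 1 mod 7 = 1, so Saturday − 1 = Friday.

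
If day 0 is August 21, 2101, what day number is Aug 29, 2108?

Aug 21, 2101 → Aug 21, 2102: 365 days.
Aug 21, 2102 → Aug 21, 2103: 365 days.
Aug 21, 2103 → Aug 21, 2104: 366 days (Feb 29, 2104 is in that span).
Aug 21, 2104 → Aug 21, 2105: 365 days.
Aug 21, 2105 → Aug 21, 2106: 365 days.
Aug 21, 2106 → Aug 21, 2107: 365 days.
Aug 21, 2107 → Sep 21, 2107: 31 days (August has 31).
Sep 21, 2107 → Oct 21, 2107: 30 days (September has 30).
Oct 21, 2107 → Nov 21, 2107: 31 days (October has 31).
Nov 21, 2107 → Dec 21, 2107: 30 days (November has 30).
Dec 21, 2107 → Jan 21, 2108: 31 days (December has 31).
Jan 21, 2108 → Feb 21, 2108: 31 days (January has 31).
Feb 21, 2108 → Mar 21, 2108: 29 days (February has 29).
Mar 21, 2108 → Apr 21, 2108: 31 days (March has 31).
Apr 21, 2108 → May 21, 2108: 30 days (April has 30).
May 21, 2108 → Jun 21, 2108: 31 days (May has 31).
Jun 21, 2108 → Jul 21, 2108: 30 days (June has 30).
Jul 21, 2108 → Aug 21, 2108: 31 days (July has 31).
Aug 21, 2108 → Aug 29, 2108: 8 days.
Total: 2565 days.

2565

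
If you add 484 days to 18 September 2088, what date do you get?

+365 (one year) → Sep 18, 2089 (119 left).
Sep has 30 days: +13 → Oct 1, 2089 (106 left).
Oct has 31 days: +31 → Nov 1, 2089 (75 left).
Nov has 30 days: +30 → Dec 1, 2089 (45 left).
Dec has 31 days: +31 → Jan 1, 2090 (14 left).
+14 → Jan 15, 2090.

January 15, 2090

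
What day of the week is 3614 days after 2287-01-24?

Wednesday

First find the weekday of Jan 24, 2287. Doomsday rule: the anchor day for the 2200s is Friday. For year 87: 87÷12 = 7 r 3, and 3÷4 = 0, so 7+3+0 = 10.
Friday + 10 ≡ Monday — that's 2287's doomsday.
In January the doomsday date is Jan 3 (2287 is not a leap year).
Jan 24 is 21 days after Jan 3; 21 mod 7 = 0, so Monday + 0 = Monday.
3614 mod 7 = 2, so 3614 days after a Monday is Monday + 2 = Wednesday.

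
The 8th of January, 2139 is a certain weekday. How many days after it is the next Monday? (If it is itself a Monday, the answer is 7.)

Jan 8, 2139 is a Thursday.
From Thursday to the next Monday is 4 days.

4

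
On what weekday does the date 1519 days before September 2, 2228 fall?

Tuesday

First find the weekday of Sep 2, 2228. Doomsday rule: the anchor day for the 2200s is Friday. For year 28: 28÷12 = 2 r 4, and 4÷4 = 1, so 2+4+1 = 7.
Friday + 7 ≡ Friday — that's 2228's doomsday.
In September the doomsday date is Sep 5.
Sep 2 is 3 days before Sep 5; 3 mod 7 = 3, so Friday − 3 = Tuesday.
1519 mod 7 = 0, so 1519 days before a Tuesday is Tuesday − 0 = Tuesday.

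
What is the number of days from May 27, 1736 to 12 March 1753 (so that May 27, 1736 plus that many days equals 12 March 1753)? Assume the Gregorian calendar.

6133

May 27, 1736 → May 27, 1737: 365 days.
May 27, 1737 → May 27, 1738: 365 days.
May 27, 1738 → May 27, 1739: 365 days.
May 27, 1739 → May 27, 1740: 366 days (Feb 29, 1740 is in that span).
May 27, 1740 → May 27, 1741: 365 days.
May 27, 1741 → May 27, 1742: 365 days.
May 27, 1742 → May 27, 1743: 365 days.
May 27, 1743 → May 27, 1744: 366 days (Feb 29, 1744 is in that span).
May 27, 1744 → May 27, 1745: 365 days.
May 27, 1745 → May 27, 1746: 365 days.
May 27, 1746 → May 27, 1747: 365 days.
May 27, 1747 → May 27, 1748: 366 days (Feb 29, 1748 is in that span).
May 27, 1748 → May 27, 1749: 365 days.
May 27, 1749 → May 27, 1750: 365 days.
May 27, 1750 → May 27, 1751: 365 days.
May 27, 1751 → May 27, 1752: 366 days (Feb 29, 1752 is in that span).
May 27, 1752 → Jun 27, 1752: 31 days (May has 31).
Jun 27, 1752 → Jul 27, 1752: 30 days (June has 30).
Jul 27, 1752 → Aug 27, 1752: 31 days (July has 31).
Aug 27, 1752 → Sep 27, 1752: 31 days (August has 31).
Sep 27, 1752 → Oct 27, 1752: 30 days (September has 30).
Oct 27, 1752 → Nov 27, 1752: 31 days (October has 31).
Nov 27, 1752 → Dec 27, 1752: 30 days (November has 30).
Dec 27, 1752 → Jan 27, 1753: 31 days (December has 31).
Jan 27, 1753 → Feb 27, 1753: 31 days (January has 31).
Feb 27, 1753 → Mar 12, 1753: 13 days.
Total: 6133 days.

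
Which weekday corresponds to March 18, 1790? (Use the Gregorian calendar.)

Doomsday rule: the anchor day for the 1700s is Sunday. For year 90: 90÷12 = 7 r 6, and 6÷4 = 1, so 7+6+1 = 14.
Sunday + 14 ≡ Sunday — that's 1790's doomsday.
In March the doomsday date is Mar 14.
Mar 18 is 4 days after Mar 14; 4 mod 7 = 4, so Sunday + 4 = Thursday.

Thursday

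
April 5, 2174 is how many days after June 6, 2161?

4686

Jun 6, 2161 → Jun 6, 2162: 365 days.
Jun 6, 2162 → Jun 6, 2163: 365 days.
Jun 6, 2163 → Jun 6, 2164: 366 days (Feb 29, 2164 is in that span).
Jun 6, 2164 → Jun 6, 2165: 365 days.
Jun 6, 2165 → Jun 6, 2166: 365 days.
Jun 6, 2166 → Jun 6, 2167: 365 days.
Jun 6, 2167 → Jun 6, 2168: 366 days (Feb 29, 2168 is in that span).
Jun 6, 2168 → Jun 6, 2169: 365 days.
Jun 6, 2169 → Jun 6, 2170: 365 days.
Jun 6, 2170 → Jun 6, 2171: 365 days.
Jun 6, 2171 → Jun 6, 2172: 366 days (Feb 29, 2172 is in that span).
Jun 6, 2172 → Jun 6, 2173: 365 days.
Jun 6, 2173 → Jul 6, 2173: 30 days (June has 30).
Jul 6, 2173 → Aug 6, 2173: 31 days (July has 31).
Aug 6, 2173 → Sep 6, 2173: 31 days (August has 31).
Sep 6, 2173 → Oct 6, 2173: 30 days (September has 30).
Oct 6, 2173 → Nov 6, 2173: 31 days (October has 31).
Nov 6, 2173 → Dec 6, 2173: 30 days (November has 30).
Dec 6, 2173 → Jan 6, 2174: 31 days (December has 31).
Jan 6, 2174 → Feb 6, 2174: 31 days (January has 31).
Feb 6, 2174 → Mar 6, 2174: 28 days (February has 28).
Mar 6, 2174 → Apr 5, 2174: 30 days.
Total: 4686 days.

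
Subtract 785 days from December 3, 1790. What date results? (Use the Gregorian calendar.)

−365 (one year) → Dec 3, 1789 (420 left).
−365 (one year) → Dec 3, 1788 (55 left).
−3 → Nov 30, 1788 (end of Nov, 30 days; 52 left).
−30 → Oct 31, 1788 (end of Oct, 31 days; 22 left).
−22 → Oct 9, 1788.

October 9, 1788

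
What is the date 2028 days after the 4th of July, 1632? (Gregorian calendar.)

January 22, 1638

+365 (one year) → Jul 4, 1633 (1663 left).
+365 (one year) → Jul 4, 1634 (1298 left).
+365 (one year) → Jul 4, 1635 (933 left).
+366 (one year; includes Feb 29, 1636) → Jul 4, 1636 (567 left).
+365 (one year) → Jul 4, 1637 (202 left).
Jul has 31 days: +28 → Aug 1, 1637 (174 left).
Aug has 31 days: +31 → Sep 1, 1637 (143 left).
Sep has 30 days: +30 → Oct 1, 1637 (113 left).
Oct has 31 days: +31 → Nov 1, 1637 (82 left).
Nov has 30 days: +30 → Dec 1, 1637 (52 left).
Dec has 31 days: +31 → Jan 1, 1638 (21 left).
+21 → Jan 22, 1638.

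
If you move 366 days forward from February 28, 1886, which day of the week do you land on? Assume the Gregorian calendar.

First find the weekday of Feb 28, 1886. Doomsday rule: the anchor day for the 1800s is Friday. For year 86: 86÷12 = 7 r 2, and 2÷4 = 0, so 7+2+0 = 9.
Friday + 9 ≡ Sunday — that's 1886's doomsday.
In February the doomsday date is Feb 28 (1886 is not a leap year).
Feb 28 is the doomsday itself: Sunday.
366 mod 7 = 2, so 366 days after a Sunday is Sunday + 2 = Tuesday.

Tuesday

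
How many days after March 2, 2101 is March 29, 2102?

392

Mar 2, 2101 → Apr 2, 2101: 31 days (March has 31).
Apr 2, 2101 → May 2, 2101: 30 days (April has 30).
May 2, 2101 → Jun 2, 2101: 31 days (May has 31).
Jun 2, 2101 → Jul 2, 2101: 30 days (June has 30).
Jul 2, 2101 → Aug 2, 2101: 31 days (July has 31).
Aug 2, 2101 → Sep 2, 2101: 31 days (August has 31).
Sep 2, 2101 → Oct 2, 2101: 30 days (September has 30).
Oct 2, 2101 → Nov 2, 2101: 31 days (October has 31).
Nov 2, 2101 → Dec 2, 2101: 30 days (November has 30).
Dec 2, 2101 → Jan 2, 2102: 31 days (December has 31).
Jan 2, 2102 → Feb 2, 2102: 31 days (January has 31).
Feb 2, 2102 → Mar 2, 2102: 28 days (February has 28).
Mar 2, 2102 → Mar 29, 2102: 27 days.
Total: 392 days.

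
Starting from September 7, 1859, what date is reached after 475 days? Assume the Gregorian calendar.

+366 (one year; includes Feb 29, 1860) → Sep 7, 1860 (109 left).
Sep has 30 days: +24 → Oct 1, 1860 (85 left).
Oct has 31 days: +31 → Nov 1, 1860 (54 left).
Nov has 30 days: +30 → Dec 1, 1860 (24 left).
+24 → Dec 25, 1860.

December 25, 1860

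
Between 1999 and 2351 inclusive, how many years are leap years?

85

Multiples of 4 in [1999,2351]: 88.
Of those, multiples of 100: 4 (not leap unless ÷400).
Multiples of 400: 1.
Leap years = 88 − 4 + 1 = 85.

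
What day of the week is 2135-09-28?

Doomsday rule: the anchor day for the 2100s is Sunday. For year 35: 35÷12 = 2 r 11, and 11÷4 = 2, so 2+11+2 = 15.
Sunday + 15 ≡ Monday — that's 2135's doomsday.
In September the doomsday date is Sep 5.
Sep 28 is 23 days after Sep 5; 23 mod 7 = 2, so Monday + 2 = Wednesday.

Wednesday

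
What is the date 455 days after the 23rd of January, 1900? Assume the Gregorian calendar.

+365 (one year) → Jan 23, 1901 (90 left).
Jan has 31 days: +9 → Feb 1, 1901 (81 left).
Feb has 28 days: +28 → Mar 1, 1901 (53 left).
Mar has 31 days: +31 → Apr 1, 1901 (22 left).
+22 → Apr 23, 1901.

April 23, 1901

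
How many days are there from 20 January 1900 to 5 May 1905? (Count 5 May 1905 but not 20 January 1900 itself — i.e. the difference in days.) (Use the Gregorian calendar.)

1931

Jan 20, 1900 → Jan 20, 1901: 365 days.
Jan 20, 1901 → Jan 20, 1902: 365 days.
Jan 20, 1902 → Jan 20, 1903: 365 days.
Jan 20, 1903 → Jan 20, 1904: 365 days.
Jan 20, 1904 → Jan 20, 1905: 366 days (Feb 29, 1904 is in that span).
Jan 20, 1905 → Feb 20, 1905: 31 days (January has 31).
Feb 20, 1905 → Mar 20, 1905: 28 days (February has 28).
Mar 20, 1905 → Apr 20, 1905: 31 days (March has 31).
Apr 20, 1905 → May 5, 1905: 15 days.
Total: 1931 days.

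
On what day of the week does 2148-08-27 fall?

Tuesday

Doomsday rule: the anchor day for the 2100s is Sunday. For year 48: 48÷12 = 4 r 0, and 0÷4 = 0, so 4+0+0 = 4.
Sunday + 4 ≡ Thursday — that's 2148's doomsday.
In August the doomsday date is Aug 8.
Aug 27 is 19 days after Aug 8; 19 mod 7 = 5, so Thursday + 5 = Tuesday.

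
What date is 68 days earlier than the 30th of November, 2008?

September 23, 2008

−30 → Oct 31, 2008 (end of Oct, 31 days; 38 left).
−31 → Sep 30, 2008 (end of Sep, 30 days; 7 left).
−7 → Sep 23, 2008.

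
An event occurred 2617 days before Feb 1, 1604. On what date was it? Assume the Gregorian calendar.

December 2, 1596

−365 (one year) → Feb 1, 1603 (2252 left).
−365 (one year) → Feb 1, 1602 (1887 left).
−365 (one year) → Feb 1, 1601 (1522 left).
−366 (one year; includes Feb 29, 1600) → Feb 1, 1600 (1156 left).
−365 (one year) → Feb 1, 1599 (791 left).
−365 (one year) → Feb 1, 1598 (426 left).
−365 (one year) → Feb 1, 1597 (61 left).
−1 → Jan 31, 1597 (end of Jan, 31 days; 60 left).
−31 → Dec 31, 1596 (end of Dec, 31 days; 29 left).
−29 → Dec 2, 1596.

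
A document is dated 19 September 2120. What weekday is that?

Thursday

Doomsday rule: the anchor day for the 2100s is Sunday. For year 20: 20÷12 = 1 r 8, and 8÷4 = 2, so 1+8+2 = 11.
Sunday + 11 ≡ Thursday — that's 2120's doomsday.
In September the doomsday date is Sep 5.
Sep 19 is 14 days after Sep 5; 14 mod 7 = 0, so Thursday + 0 = Thursday.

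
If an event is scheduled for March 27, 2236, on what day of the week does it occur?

Doomsday rule: the anchor day for the 2200s is Friday. For year 36: 36÷12 = 3 r 0, and 0÷4 = 0, so 3+0+0 = 3.
Friday + 3 ≡ Monday — that's 2236's doomsday.
In March the doomsday date is Mar 14.
Mar 27 is 13 days after Mar 14; 13 mod 7 = 6, so Monday + 6 = Sunday.

Sunday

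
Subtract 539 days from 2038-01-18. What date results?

July 28, 2036

−365 (one year) → Jan 18, 2037 (174 left).
−18 → Dec 31, 2036 (end of Dec, 31 days; 156 left).
−31 → Nov 30, 2036 (end of Nov, 30 days; 125 left).
−30 → Oct 31, 2036 (end of Oct, 31 days; 95 left).
−31 → Sep 30, 2036 (end of Sep, 30 days; 64 left).
−30 → Aug 31, 2036 (end of Aug, 31 days; 34 left).
−31 → Jul 31, 2036 (end of Jul, 31 days; 3 left).
−3 → Jul 28, 2036.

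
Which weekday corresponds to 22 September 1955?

Doomsday rule: the anchor day for the 1900s is Wednesday. For year 55: 55÷12 = 4 r 7, and 7÷4 = 1, so 4+7+1 = 12.
Wednesday + 12 ≡ Monday — that's 1955's doomsday.
In September the doomsday date is Sep 5.
Sep 22 is 17 days after Sep 5; 17 mod 7 = 3, so Monday + 3 = Thursday.

Thursday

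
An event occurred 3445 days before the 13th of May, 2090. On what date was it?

−365 (one year) → May 13, 2089 (3080 left).
−365 (one year) → May 13, 2088 (2715 left).
−366 (one year; includes Feb 29, 2088) → May 13, 2087 (2349 left).
−365 (one year) → May 13, 2086 (1984 left).
−365 (one year) → May 13, 2085 (1619 left).
−365 (one year) → May 13, 2084 (1254 left).
−366 (one year; includes Feb 29, 2084) → May 13, 2083 (888 left).
−365 (one year) → May 13, 2082 (523 left).
−365 (one year) → May 13, 2081 (158 left).
−13 → Apr 30, 2081 (end of Apr, 30 days; 145 left).
−30 → Mar 31, 2081 (end of Mar, 31 days; 115 left).
−31 → Feb 28, 2081 (end of Feb, 28 days; 84 left).
−28 → Jan 31, 2081 (end of Jan, 31 days; 56 left).
−31 → Dec 31, 2080 (end of Dec, 31 days; 25 left).
−25 → Dec 6, 2080.

December 6, 2080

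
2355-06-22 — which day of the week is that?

Doomsday rule: the anchor day for the 2300s is Wednesday. For year 55: 55÷12 = 4 r 7, and 7÷4 = 1, so 4+7+1 = 12.
Wednesday + 12 ≡ Monday — that's 2355's doomsday.
In June the doomsday date is Jun 6.
Jun 22 is 16 days after Jun 6; 16 mod 7 = 2, so Monday + 2 = Wednesday.

Wednesday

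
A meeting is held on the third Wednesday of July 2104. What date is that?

July 1, 2104 is a Tuesday.
The first Wednesday is therefore July 2 (1 days later).
The third Wednesday is 2 + 2×7 = July 16.

July 16, 2104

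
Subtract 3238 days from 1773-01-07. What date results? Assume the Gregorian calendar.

February 26, 1764

−366 (one year; includes Feb 29, 1772) → Jan 7, 1772 (2872 left).
−365 (one year) → Jan 7, 1771 (2507 left).
−365 (one year) → Jan 7, 1770 (2142 left).
−365 (one year) → Jan 7, 1769 (1777 left).
−366 (one year; includes Feb 29, 1768) → Jan 7, 1768 (1411 left).
−365 (one year) → Jan 7, 1767 (1046 left).
−365 (one year) → Jan 7, 1766 (681 left).
−365 (one year) → Jan 7, 1765 (316 left).
−7 → Dec 31, 1764 (end of Dec, 31 days; 309 left).
−31 → Nov 30, 1764 (end of Nov, 30 days; 278 left).
−30 → Oct 31, 1764 (end of Oct, 31 days; 248 left).
−31 → Sep 30, 1764 (end of Sep, 30 days; 217 left).
−30 → Aug 31, 1764 (end of Aug, 31 days; 187 left).
−31 → Jul 31, 1764 (end of Jul, 31 days; 156 left).
−31 → Jun 30, 1764 (end of Jun, 30 days; 125 left).
−30 → May 31, 1764 (end of May, 31 days; 95 left).
−31 → Apr 30, 1764 (end of Apr, 30 days; 64 left).
−30 → Mar 31, 1764 (end of Mar, 31 days; 34 left).
−31 → Feb 29, 1764 (end of Feb, 29 days; 3 left).
−3 → Feb 26, 1764.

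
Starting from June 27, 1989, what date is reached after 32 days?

July 29, 1989

Jun has 30 days: +4 → Jul 1, 1989 (28 left).
+28 → Jul 29, 1989.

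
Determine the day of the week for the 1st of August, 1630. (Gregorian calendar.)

Thursday

Doomsday rule: the anchor day for the 1600s is Tuesday. For year 30: 30÷12 = 2 r 6, and 6÷4 = 1, so 2+6+1 = 9.
Tuesday + 9 ≡ Thursday — that's 1630's doomsday.
In August the doomsday date is Aug 8.
Aug 1 is 7 days before Aug 8; 7 mod 7 = 0, so Thursday − 0 = Thursday.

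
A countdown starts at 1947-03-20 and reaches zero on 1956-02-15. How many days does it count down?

3254

Mar 20, 1947 → Mar 20, 1948: 366 days (Feb 29, 1948 is in that span).
Mar 20, 1948 → Mar 20, 1949: 365 days.
Mar 20, 1949 → Mar 20, 1950: 365 days.
Mar 20, 1950 → Mar 20, 1951: 365 days.
Mar 20, 1951 → Mar 20, 1952: 366 days (Feb 29, 1952 is in that span).
Mar 20, 1952 → Mar 20, 1953: 365 days.
Mar 20, 1953 → Mar 20, 1954: 365 days.
Mar 20, 1954 → Mar 20, 1955: 365 days.
Mar 20, 1955 → Apr 20, 1955: 31 days (March has 31).
Apr 20, 1955 → May 20, 1955: 30 days (April has 30).
May 20, 1955 → Jun 20, 1955: 31 days (May has 31).
Jun 20, 1955 → Jul 20, 1955: 30 days (June has 30).
Jul 20, 1955 → Aug 20, 1955: 31 days (July has 31).
Aug 20, 1955 → Sep 20, 1955: 31 days (August has 31).
Sep 20, 1955 → Oct 20, 1955: 30 days (September has 30).
Oct 20, 1955 → Nov 20, 1955: 31 days (October has 31).
Nov 20, 1955 → Dec 20, 1955: 30 days (November has 30).
Dec 20, 1955 → Jan 20, 1956: 31 days (December has 31).
Jan 20, 1956 → Feb 15, 1956: 26 days.
Total: 3254 days.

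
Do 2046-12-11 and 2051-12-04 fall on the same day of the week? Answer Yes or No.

No

From Dec 11, 2046 to Dec 4, 2051 is 1819 days.
1819 mod 7 = 6, so they are different weekdays.
(Dec 11, 2046 is a Tuesday; Dec 4, 2051 is a Monday.)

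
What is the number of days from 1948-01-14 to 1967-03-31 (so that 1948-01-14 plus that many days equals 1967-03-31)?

7016

Jan 14, 1948 → Jan 14, 1949: 366 days (Feb 29, 1948 is in that span).
Jan 14, 1949 → Jan 14, 1950: 365 days.
Jan 14, 1950 → Jan 14, 1951: 365 days.
Jan 14, 1951 → Jan 14, 1952: 365 days.
Jan 14, 1952 → Jan 14, 1953: 366 days (Feb 29, 1952 is in that span).
Jan 14, 1953 → Jan 14, 1954: 365 days.
Jan 14, 1954 → Jan 14, 1955: 365 days.
Jan 14, 1955 → Jan 14, 1956: 365 days.
Jan 14, 1956 → Jan 14, 1957: 366 days (Feb 29, 1956 is in that span).
Jan 14, 1957 → Jan 14, 1958: 365 days.
Jan 14, 1958 → Jan 14, 1959: 365 days.
Jan 14, 1959 → Jan 14, 1960: 365 days.
Jan 14, 1960 → Jan 14, 1961: 366 days (Feb 29, 1960 is in that span).
Jan 14, 1961 → Jan 14, 1962: 365 days.
Jan 14, 1962 → Jan 14, 1963: 365 days.
Jan 14, 1963 → Jan 14, 1964: 365 days.
Jan 14, 1964 → Jan 14, 1965: 366 days (Feb 29, 1964 is in that span).
Jan 14, 1965 → Jan 14, 1966: 365 days.
Jan 14, 1966 → Jan 14, 1967: 365 days.
Jan 14, 1967 → Feb 14, 1967: 31 days (January has 31).
Feb 14, 1967 → Mar 14, 1967: 28 days (February has 28).
Mar 14, 1967 → Mar 31, 1967: 17 days.
Total: 7016 days.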